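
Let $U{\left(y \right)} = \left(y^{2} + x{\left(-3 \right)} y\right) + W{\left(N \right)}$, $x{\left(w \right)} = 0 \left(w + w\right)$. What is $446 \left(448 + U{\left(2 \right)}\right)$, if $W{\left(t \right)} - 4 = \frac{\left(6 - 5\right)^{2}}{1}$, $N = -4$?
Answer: $203822$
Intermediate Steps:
$W{\left(t \right)} = 5$ ($W{\left(t \right)} = 4 + \frac{\left(6 - 5\right)^{2}}{1} = 4 + 1^{2} \cdot 1 = 4 + 1 \cdot 1 = 4 + 1 = 5$)
$x{\left(w \right)} = 0$ ($x{\left(w \right)} = 0 \cdot 2 w = 0$)
$U{\left(y \right)} = 5 + y^{2}$ ($U{\left(y \right)} = \left(y^{2} + 0 y\right) + 5 = \left(y^{2} + 0\right) + 5 = y^{2} + 5 = 5 + y^{2}$)
$446 \left(448 + U{\left(2 \right)}\right) = 446 \left(448 + \left(5 + 2^{2}\right)\right) = 446 \left(448 + \left(5 + 4\right)\right) = 446 \left(448 + 9\right) = 446 \cdot 457 = 203822$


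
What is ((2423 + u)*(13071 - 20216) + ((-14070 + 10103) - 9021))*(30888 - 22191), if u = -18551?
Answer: 1002082011684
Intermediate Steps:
((2423 + u)*(13071 - 20216) + ((-14070 + 10103) - 9021))*(30888 - 22191) = ((2423 - 18551)*(13071 - 20216) + ((-14070 + 10103) - 9021))*(30888 - 22191) = (-16128*(-7145) + (-3967 - 9021))*8697 = (115234560 - 12988)*8697 = 115221572*8697 = 1002082011684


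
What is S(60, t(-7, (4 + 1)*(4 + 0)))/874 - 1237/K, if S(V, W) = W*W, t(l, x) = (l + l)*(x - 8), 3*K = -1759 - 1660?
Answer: 49870635/1494103 ≈ 33.378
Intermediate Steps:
K = -3419/3 (K = (-1759 - 1660)/3 = (⅓)*(-3419) = -3419/3 ≈ -1139.7)
t(l, x) = 2*l*(-8 + x) (t(l, x) = (2*l)*(-8 + x) = 2*l*(-8 + x))
S(V, W) = W²
S(60, t(-7, (4 + 1)*(4 + 0)))/874 - 1237/K = (2*(-7)*(-8 + (4 + 1)*(4 + 0)))²/874 - 1237/(-3419/3) = (2*(-7)*(-8 + 5*4))²*(1/874) - 1237*(-3/3419) = (2*(-7)*(-8 + 20))²*(1/874) + 3711/3419 = (2*(-7)*12)²*(1/874) + 3711/3419 = (-168)²*(1/874) + 3711/3419 = 28224*(1/874) + 3711/3419 = 14112/437 + 3711/3419 = 49870635/1494103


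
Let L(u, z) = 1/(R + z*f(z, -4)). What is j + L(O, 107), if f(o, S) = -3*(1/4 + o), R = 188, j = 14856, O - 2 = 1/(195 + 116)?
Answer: 2034633188/136957 ≈ 14856.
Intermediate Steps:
O = 623/311 (O = 2 + 1/(195 + 116) = 2 + 1/311 = 623/311 ≈ 2.0032)
f(o, S) = -3/4 - 3*o (f(o, S) = -3*(1/4 + o) = -3/4 - 3*o)
L(u, z) = 1/(188 + z*(-3/4 - 3*z))
j + L(O, 107) = 14856 - 4/(-752 + 3*107*(1 + 4*107)) = 14856 - 4/(-752 + 3*107*(1 + 428)) = 14856 - 4/(-752 + 3*107*429) = 14856 - 4/(-752 + 137709) = 14856 - 4/136957 = 2034633188/136957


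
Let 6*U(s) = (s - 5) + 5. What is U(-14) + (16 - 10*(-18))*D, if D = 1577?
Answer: 927269/3 ≈ 3.0909e+5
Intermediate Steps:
U(s) = s/6 (U(s) = ((s - 5) + 5)/6 = ((-5 + s) + 5)/6 = s/6)
U(-14) + (16 - 10*(-18))*D = (⅙)*(-14) + (16 - 10*(-18))*1577 = -7/3 + (16 + 180)*1577 = -7/3 + 196*1577 = -7/3 + 309092 = 927269/3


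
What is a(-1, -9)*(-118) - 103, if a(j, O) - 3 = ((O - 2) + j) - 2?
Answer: 1195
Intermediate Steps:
a(j, O) = -1 + O + j (a(j, O) = 3 + (((O - 2) + j) - 2) = 3 + (((-2 + O) + j) - 2) = 3 + ((-2 + O + j) - 2) = 3 + (-4 + O + j) = -1 + O + j)
a(-1, -9)*(-118) - 103 = (-1 - 9 - 1)*(-118) - 103 = -11*(-118) - 103 = 1298 - 103 = 1195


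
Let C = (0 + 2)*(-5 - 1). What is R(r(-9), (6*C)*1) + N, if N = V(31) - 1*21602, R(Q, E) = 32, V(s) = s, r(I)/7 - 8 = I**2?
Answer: -21539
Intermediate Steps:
r(I) = 56 + 7*I**2
C = -12 (C = 2*(-6) = -12)
N = -21571 (N = 31 - 1*21602 = 31 - 21602 = -21571)
R(r(-9), (6*C)*1) + N = 32 - 21571 = -21539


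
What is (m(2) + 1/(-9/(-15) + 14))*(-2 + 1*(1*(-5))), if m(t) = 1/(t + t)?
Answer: -651/292 ≈ -2.2295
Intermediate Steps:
m(t) = 1/(2*t)
(m(2) + 1/(-9/(-15) + 14))*(-2 + 1*(1*(-5))) = ((½)/2 + 1/(-9/(-15) + 14))*(-2 + 1*(1*(-5))) = ((½)*(½) + 1/(-9*(-1/15) + 14))*(-2 + 1*(-5)) = (¼ + 1/(⅗ + 14))*(-2 - 5) = (¼ + 1/(73/5))*(-7) = (¼ + 5/73)*(-7) = (93/292)*(-7) = -651/292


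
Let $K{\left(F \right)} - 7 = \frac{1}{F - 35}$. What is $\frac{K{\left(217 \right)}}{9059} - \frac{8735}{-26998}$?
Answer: $\frac{3609037220}{11128157131} \approx 0.32432$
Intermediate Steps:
$K{\left(F \right)} = 7 + \frac{1}{-35 + F}$ ($K{\left(F \right)} = 7 + \frac{1}{F - 35} = 7 + \frac{1}{-35 + F}$)
$\frac{K{\left(217 \right)}}{9059} - \frac{8735}{-26998} = \frac{\frac{1}{-35 + 217} \left(-244 + 7 \cdot 217\right)}{9059} - \frac{8735}{-26998} = \frac{-244 + 1519}{182} \cdot \frac{1}{9059} - - \frac{8735}{26998} = \frac{1}{182} \cdot 1275 \cdot \frac{1}{9059} + \frac{8735}{26998} = \frac{1275}{182} \cdot \frac{1}{9059} + \frac{8735}{26998} = \frac{1275}{1648738} + \frac{8735}{26998} = \frac{3609037220}{11128157131}$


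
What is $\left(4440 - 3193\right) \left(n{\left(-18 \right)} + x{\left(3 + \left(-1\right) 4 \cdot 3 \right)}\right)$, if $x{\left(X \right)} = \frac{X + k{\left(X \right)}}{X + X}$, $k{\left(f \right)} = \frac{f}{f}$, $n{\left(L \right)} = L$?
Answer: $- \frac{197026}{9} \approx -21892.0$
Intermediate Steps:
$k{\left(f \right)} = 1$
$x{\left(X \right)} = \frac{1 + X}{2 X}$ ($x{\left(X \right)} = \frac{X + 1}{X + X} = \frac{1 + X}{2 X}$)
$\left(4440 - 3193\right) \left(n{\left(-18 \right)} + x{\left(3 + \left(-1\right) 4 \cdot 3 \right)}\right) = \left(4440 - 3193\right) \left(-18 + \frac{1 + \left(3 + \left(-1\right) 4 \cdot 3\right)}{2 \left(3 + \left(-1\right) 4 \cdot 3\right)}\right) = 1247 \left(-18 + \frac{1 + \left(3 - 12\right)}{2 \left(3 - 12\right)}\right) = 1247 \left(-18 + \frac{1 - 9}{2 \left(-9\right)}\right) = 1247 \left(-18 + \frac{1}{2} \left(- \frac{1}{9}\right) \left(-8\right)\right) = 1247 \left(-18 + \frac{4}{9}\right) = 1247 \left(- \frac{158}{9}\right) = - \frac{197026}{9}$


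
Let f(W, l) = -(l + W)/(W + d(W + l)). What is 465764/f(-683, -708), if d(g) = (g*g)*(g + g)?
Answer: -192856378084500/107 ≈ -1.8024e+12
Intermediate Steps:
d(g) = 2*g³ (d(g) = g²*(2*g) = 2*g³)
f(W, l) = -(W + l)/(W + 2*(W + l)³) (f(W, l) = -(l + W)/(W + 2*(W + l)³) = -(W + l)/(W + 2*(W + l)³))
465764/f(-683, -708) = 465764/(((-1*(-683) - 1*(-708))/(-683 + 2*(-683 - 708)³))) = 465764/(((683 + 708)/(-683 + 2*(-1391)³))) = 465764/((1391/(-683 + 2*(-2691419471)))) = 465764/((1391/(-683 - 5382838942))) = 465764/((1391/(-5382839625))) = 465764/((-1/5382839625*1391)) = 465764/(-1391/5382839625) = 465764*(-5382839625/1391) = -192856378084500/107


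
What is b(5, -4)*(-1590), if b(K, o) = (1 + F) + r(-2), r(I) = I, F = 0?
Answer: 1590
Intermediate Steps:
b(K, o) = -1 (b(K, o) = (1 + 0) - 2 = 1 - 2 = -1)
b(5, -4)*(-1590) = -1*(-1590) = 1590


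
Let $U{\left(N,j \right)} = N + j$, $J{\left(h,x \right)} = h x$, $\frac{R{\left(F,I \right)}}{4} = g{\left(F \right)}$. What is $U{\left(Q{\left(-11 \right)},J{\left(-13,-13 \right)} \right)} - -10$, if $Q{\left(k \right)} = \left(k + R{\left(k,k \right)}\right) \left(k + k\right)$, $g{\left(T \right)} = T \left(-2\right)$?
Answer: $-1515$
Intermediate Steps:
$g{\left(T \right)} = - 2 T$
$R{\left(F,I \right)} = - 8 F$ ($R{\left(F,I \right)} = 4 \left(- 2 F\right) = - 8 F$)
$Q{\left(k \right)} = - 14 k^{2}$ ($Q{\left(k \right)} = \left(k - 8 k\right) \left(k + k\right) = - 7 k 2 k = - 14 k^{2}$)
$U{\left(Q{\left(-11 \right)},J{\left(-13,-13 \right)} \right)} - -10 = \left(- 14 \left(-11\right)^{2} - -169\right) - -10 = \left(\left(-14\right) 121 + 169\right) + 10 = \left(-1694 + 169\right) + 10 = -1525 + 10 = -1515$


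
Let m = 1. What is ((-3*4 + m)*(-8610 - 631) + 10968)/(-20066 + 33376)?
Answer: 112619/13310 ≈ 8.4612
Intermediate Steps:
((-3*4 + m)*(-8610 - 631) + 10968)/(-20066 + 33376) = ((-3*4 + 1)*(-8610 - 631) + 10968)/(-20066 + 33376) = ((-12 + 1)*(-9241) + 10968)/13310 = (-11*(-9241) + 10968)*(1/13310) = (101651 + 10968)*(1/13310) = 112619*(1/13310) = 112619/13310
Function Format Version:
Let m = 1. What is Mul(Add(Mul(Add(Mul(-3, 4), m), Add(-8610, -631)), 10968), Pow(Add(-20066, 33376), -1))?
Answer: Rational(112619, 13310) ≈ 8.4612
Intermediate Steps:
Mul(Add(Mul(Add(Mul(-3, 4), m), Add(-8610, -631)), 10968), Pow(Add(-20066, 33376), -1)) = Mul(Add(Mul(Add(Mul(-3, 4), 1), Add(-8610, -631)), 10968), Pow(Add(-20066, 33376), -1)) = Mul(Add(Mul(Add(-12, 1), -9241), 10968), Pow(13310, -1)) = Mul(Add(Mul(-11, -9241), 10968), Rational(1, 13310)) = Mul(Add(101651, 10968), Rational(1, 13310)) = Mul(112619, Rational(1, 13310)) = Rational(112619, 13310)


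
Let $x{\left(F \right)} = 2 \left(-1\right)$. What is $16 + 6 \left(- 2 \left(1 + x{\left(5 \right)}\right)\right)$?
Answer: $28$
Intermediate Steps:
$x{\left(F \right)} = -2$
$16 + 6 \left(- 2 \left(1 + x{\left(5 \right)}\right)\right) = 16 + 6 \left(- 2 \left(1 - 2\right)\right) = 16 + 6 \left(\left(-2\right) \left(-1\right)\right) = 16 + 6 \cdot 2 = 16 + 12 = 28$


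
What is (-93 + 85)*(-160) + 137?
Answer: 1417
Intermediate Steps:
(-93 + 85)*(-160) + 137 = -8*(-160) + 137 = 1280 + 137 = 1417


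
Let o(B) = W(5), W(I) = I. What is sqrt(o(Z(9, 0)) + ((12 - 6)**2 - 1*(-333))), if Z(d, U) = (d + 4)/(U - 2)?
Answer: sqrt(374) ≈ 19.339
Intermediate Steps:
Z(d, U) = (4 + d)/(-2 + U)
o(B) = 5
sqrt(o(Z(9, 0)) + ((12 - 6)**2 - 1*(-333))) = sqrt(5 + ((12 - 6)**2 - 1*(-333))) = sqrt(5 + (6**2 + 333)) = sqrt(5 + (36 + 333)) = sqrt(5 + 369) = sqrt(374)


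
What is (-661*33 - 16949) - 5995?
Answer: -44757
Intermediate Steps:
(-661*33 - 16949) - 5995 = (-21813 - 16949) - 5995 = -38762 - 5995 = -44757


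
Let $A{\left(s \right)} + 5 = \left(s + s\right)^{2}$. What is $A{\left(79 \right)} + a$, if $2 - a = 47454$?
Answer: $-22493$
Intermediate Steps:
$a = -47452$ ($a = 2 - 47454 = -47452$)
$A{\left(s \right)} = -5 + 4 s^{2}$ ($A{\left(s \right)} = -5 + \left(s + s\right)^{2} = -5 + \left(2 s\right)^{2} = -5 + 4 s^{2}$)
$A{\left(79 \right)} + a = \left(-5 + 4 \cdot 79^{2}\right) - 47452 = \left(-5 + 4 \cdot 6241\right) - 47452 = \left(-5 + 24964\right) - 47452 = 24959 - 47452 = -22493$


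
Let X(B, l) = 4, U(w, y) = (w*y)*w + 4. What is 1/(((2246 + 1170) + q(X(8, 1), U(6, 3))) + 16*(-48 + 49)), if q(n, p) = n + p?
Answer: 1/3548 ≈ 0.00028185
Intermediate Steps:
U(w, y) = 4 + y*w² (U(w, y) = y*w² + 4 = 4 + y*w²)
1/(((2246 + 1170) + q(X(8, 1), U(6, 3))) + 16*(-48 + 49)) = 1/(((2246 + 1170) + (4 + (4 + 3*6²))) + 16*(-48 + 49)) = 1/((3416 + (4 + (4 + 3*36))) + 16*1) = 1/((3416 + (4 + (4 + 108))) + 16) = 1/((3416 + (4 + 112)) + 16) = 1/((3416 + 116) + 16) = 1/(3532 + 16) = 1/3548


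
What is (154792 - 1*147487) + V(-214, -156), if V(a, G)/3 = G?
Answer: 6837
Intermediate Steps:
V(a, G) = 3*G
(154792 - 1*147487) + V(-214, -156) = (154792 - 1*147487) + 3*(-156) = (154792 - 147487) - 468 = 7305 - 468 = 6837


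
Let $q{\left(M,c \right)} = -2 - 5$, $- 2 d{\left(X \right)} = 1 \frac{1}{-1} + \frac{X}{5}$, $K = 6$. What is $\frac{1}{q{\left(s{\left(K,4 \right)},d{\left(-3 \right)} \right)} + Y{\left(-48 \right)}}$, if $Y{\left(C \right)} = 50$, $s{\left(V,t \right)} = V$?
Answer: $\frac{1}{43} \approx 0.023256$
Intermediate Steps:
$d{\left(X \right)} = \frac{1}{2} - \frac{X}{10}$ ($d{\left(X \right)} = - \frac{1 \frac{1}{-1} + \frac{X}{5}}{2} = - \frac{1 \left(-1\right) + X \frac{1}{5}}{2} = - \frac{-1 + \frac{X}{5}}{2} = \frac{1}{2} - \frac{X}{10}$)
$q{\left(M,c \right)} = -7$ ($q{\left(M,c \right)} = -2 - 5 = -7$)
$\frac{1}{q{\left(s{\left(K,4 \right)},d{\left(-3 \right)} \right)} + Y{\left(-48 \right)}} = \frac{1}{-7 + 50} = \frac{1}{43}$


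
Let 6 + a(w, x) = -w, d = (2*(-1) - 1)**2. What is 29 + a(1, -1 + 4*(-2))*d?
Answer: -34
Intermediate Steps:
d = 9 (d = (-2 - 1)**2 = (-3)**2 = 9)
a(w, x) = -6 - w
29 + a(1, -1 + 4*(-2))*d = 29 + (-6 - 1*1)*9 = 29 + (-6 - 1)*9 = 29 - 7*9 = 29 - 63 = -34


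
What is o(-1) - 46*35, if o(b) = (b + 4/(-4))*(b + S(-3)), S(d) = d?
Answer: -1602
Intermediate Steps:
o(b) = (-1 + b)*(-3 + b) (o(b) = (b + 4/(-4))*(b - 3) = (b + 4*(-¼))*(-3 + b) = (b - 1)*(-3 + b) = (-1 + b)*(-3 + b))
o(-1) - 46*35 = (3 + (-1)² - 4*(-1)) - 46*35 = (3 + 1 + 4) - 1610 = 8 - 1610 = -1602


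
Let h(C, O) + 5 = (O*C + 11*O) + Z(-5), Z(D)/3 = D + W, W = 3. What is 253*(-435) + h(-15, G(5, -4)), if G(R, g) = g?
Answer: -110050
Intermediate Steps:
Z(D) = 9 + 3*D (Z(D) = 3*(D + 3) = 3*(3 + D) = 9 + 3*D)
h(C, O) = -11 + 11*O + C*O (h(C, O) = -5 + ((O*C + 11*O) + (9 + 3*(-5))) = -5 + ((C*O + 11*O) + (9 - 15)) = -5 + ((11*O + C*O) - 6) = -5 + (-6 + 11*O + C*O) = -11 + 11*O + C*O)
253*(-435) + h(-15, G(5, -4)) = 253*(-435) + (-11 + 11*(-4) - 15*(-4)) = -110055 + (-11 - 44 + 60) = -110055 + 5 = -110050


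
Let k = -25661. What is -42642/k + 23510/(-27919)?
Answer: 587231888/716429459 ≈ 0.81966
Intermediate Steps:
-42642/k + 23510/(-27919) = -42642/(-25661) + 23510/(-27919) = -42642*(-1/25661) + 23510*(-1/27919) = 42642/25661 - 23510/27919 = 587231888/716429459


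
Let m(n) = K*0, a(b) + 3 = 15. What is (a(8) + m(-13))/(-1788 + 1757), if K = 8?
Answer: -12/31 ≈ -0.38710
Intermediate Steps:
a(b) = 12 (a(b) = -3 + 15 = 12)
m(n) = 0 (m(n) = 8*0 = 0)
(a(8) + m(-13))/(-1788 + 1757) = (12 + 0)/(-1788 + 1757) = 12/(-31) = 12*(-1/31) = -12/31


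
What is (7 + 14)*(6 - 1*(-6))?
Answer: 252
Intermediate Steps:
(7 + 14)*(6 - 1*(-6)) = 21*(6 + 6) = 21*12 = 252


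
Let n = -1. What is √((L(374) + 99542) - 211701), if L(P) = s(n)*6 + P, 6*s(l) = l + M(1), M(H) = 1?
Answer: I*√111785 ≈ 334.34*I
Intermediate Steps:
s(l) = ⅙ + l/6 (s(l) = (l + 1)/6 = (1 + l)/6 = ⅙ + l/6)
L(P) = P (L(P) = (⅙ + (⅙)*(-1))*6 + P = (⅙ - ⅙)*6 + P = 0*6 + P = 0 + P = P)
√((L(374) + 99542) - 211701) = √((374 + 99542) - 211701) = √(99916 - 211701) = √(-111785) = I*√111785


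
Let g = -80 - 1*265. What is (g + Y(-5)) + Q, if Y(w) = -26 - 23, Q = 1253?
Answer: 859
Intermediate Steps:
g = -345 (g = -80 - 265 = -345)
Y(w) = -49
(g + Y(-5)) + Q = (-345 - 49) + 1253 = -394 + 1253 = 859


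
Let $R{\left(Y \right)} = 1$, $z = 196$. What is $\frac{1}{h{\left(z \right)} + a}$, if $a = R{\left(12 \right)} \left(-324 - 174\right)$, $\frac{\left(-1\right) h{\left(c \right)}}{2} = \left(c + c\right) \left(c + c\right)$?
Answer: $- \frac{1}{307826} \approx -3.2486 \cdot 10^{-6}$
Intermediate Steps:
$h{\left(c \right)} = - 8 c^{2}$ ($h{\left(c \right)} = - 2 \left(c + c\right) \left(c + c\right) = - 2 \cdot 2 c 2 c = - 2 \cdot 4 c^{2} = - 8 c^{2}$)
$a = -498$ ($a = 1 \left(-324 - 174\right) = 1 \left(-498\right) = -498$)
$\frac{1}{h{\left(z \right)} + a} = \frac{1}{- 8 \cdot 196^{2} - 498} = \frac{1}{\left(-8\right) 38416 - 498} = \frac{1}{-307328 - 498} = \frac{1}{-307826} = - \frac{1}{307826}$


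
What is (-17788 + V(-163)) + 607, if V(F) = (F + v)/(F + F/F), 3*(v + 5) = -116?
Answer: -4174673/243 ≈ -17180.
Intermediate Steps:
v = -131/3 (v = -5 + (1/3)*(-116) = -5 - 116/3 = -131/3 ≈ -43.667)
V(F) = (-131/3 + F)/(1 + F) (V(F) = (F - 131/3)/(F + F/F) = (-131/3 + F)/(F + 1) = (-131/3 + F)/(1 + F))
(-17788 + V(-163)) + 607 = (-17788 + (-131/3 - 163)/(1 - 163)) + 607 = (-17788 - 620/3/(-162)) + 607 = (-17788 - 1/162*(-620/3)) + 607 = (-17788 + 310/243) + 607 = -4322174/243 + 607 = -4174673/243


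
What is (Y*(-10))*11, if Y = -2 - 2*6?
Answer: 1540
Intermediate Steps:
Y = -14 (Y = -2 - 12 = -14)
(Y*(-10))*11 = -14*(-10)*11 = 140*11 = 1540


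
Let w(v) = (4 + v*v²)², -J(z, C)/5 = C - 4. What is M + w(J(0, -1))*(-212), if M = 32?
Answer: -51784315860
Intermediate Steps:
J(z, C) = 20 - 5*C (J(z, C) = -5*(C - 4) = -5*(-4 + C) = 20 - 5*C)
w(v) = (4 + v³)²
M + w(J(0, -1))*(-212) = 32 + (4 + (20 - 5*(-1))³)²*(-212) = 32 + (4 + (20 + 5)³)²*(-212) = 32 + (4 + 25³)²*(-212) = 32 + (4 + 15625)²*(-212) = 32 + 15629²*(-212) = 32 + 244265641*(-212) = 32 - 51784315892 = -51784315860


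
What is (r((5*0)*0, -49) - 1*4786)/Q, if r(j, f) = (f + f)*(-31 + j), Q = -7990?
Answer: 874/3995 ≈ 0.21877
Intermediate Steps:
r(j, f) = 2*f*(-31 + j) (r(j, f) = (2*f)*(-31 + j) = 2*f*(-31 + j))
(r((5*0)*0, -49) - 1*4786)/Q = (2*(-49)*(-31 + (5*0)*0) - 1*4786)/(-7990) = (2*(-49)*(-31 + 0*0) - 4786)*(-1/7990) = (2*(-49)*(-31 + 0) - 4786)*(-1/7990) = (2*(-49)*(-31) - 4786)*(-1/7990) = (3038 - 4786)*(-1/7990) = -1748*(-1/7990) = 874/3995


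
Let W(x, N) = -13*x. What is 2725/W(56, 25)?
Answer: -2725/728 ≈ -3.7431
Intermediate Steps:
2725/W(56, 25) = 2725/((-13*56)) = 2725/(-728) = 2725*(-1/728) = -2725/728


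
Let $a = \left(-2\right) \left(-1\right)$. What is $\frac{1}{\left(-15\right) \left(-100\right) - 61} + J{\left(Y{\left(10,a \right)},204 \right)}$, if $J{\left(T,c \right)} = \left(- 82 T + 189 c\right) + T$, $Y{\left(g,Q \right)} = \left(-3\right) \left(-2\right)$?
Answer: $\frac{54782731}{1439} \approx 38070.0$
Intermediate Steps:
$a = 2$
$Y{\left(g,Q \right)} = 6$
$J{\left(T,c \right)} = - 81 T + 189 c$
$\frac{1}{\left(-15\right) \left(-100\right) - 61} + J{\left(Y{\left(10,a \right)},204 \right)} = \frac{1}{\left(-15\right) \left(-100\right) - 61} + \left(\left(-81\right) 6 + 189 \cdot 204\right) = \frac{1}{1500 - 61} + \left(-486 + 38556\right) = \frac{1}{1439} + 38070 = \frac{54782731}{1439}$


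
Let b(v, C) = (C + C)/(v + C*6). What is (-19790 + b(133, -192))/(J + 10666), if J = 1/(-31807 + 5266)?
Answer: -535215879666/288464944795 ≈ -1.8554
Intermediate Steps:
b(v, C) = 2*C/(v + 6*C) (b(v, C) = (2*C)/(v + 6*C) = 2*C/(v + 6*C))
J = -1/26541 (J = 1/(-26541) = -1/26541 ≈ -3.7678e-5)
(-19790 + b(133, -192))/(J + 10666) = (-19790 + 2*(-192)/(133 + 6*(-192)))/(-1/26541 + 10666) = (-19790 + 2*(-192)/(133 - 1152))/(283086305/26541) = (-19790 + 2*(-192)/(-1019))*(26541/283086305) = (-19790 + 2*(-192)*(-1/1019))*(26541/283086305) = (-19790 + 384/1019)*(26541/283086305) = -20165626/1019*26541/283086305 = -535215879666/288464944795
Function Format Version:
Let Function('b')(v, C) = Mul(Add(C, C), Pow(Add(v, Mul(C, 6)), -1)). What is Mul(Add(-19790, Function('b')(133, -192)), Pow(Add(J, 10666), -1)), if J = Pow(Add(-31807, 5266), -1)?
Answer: Rational(-535215879666, 288464944795) ≈ -1.8554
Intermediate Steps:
Function('b')(v, C) = Mul(2, C, Pow(Add(v, Mul(6, C)), -1)) (Function('b')(v, C) = Mul(Mul(2, C), Pow(Add(v, Mul(6, C)), -1)) = Mul(2, C, Pow(Add(v, Mul(6, C)), -1)))
J = Rational(-1, 26541) (J = Pow(-26541, -1) = Rational(-1, 26541) ≈ -3.7678e-5)
Mul(Add(-19790, Function('b')(133, -192)), Pow(Add(J, 10666), -1)) = Mul(Add(-19790, Mul(2, -192, Pow(Add(133, Mul(6, -192)), -1))), Pow(Add(Rational(-1, 26541), 10666), -1)) = Mul(Add(-19790, Mul(2, -192, Pow(Add(133, -1152), -1))), Pow(Rational(283086305, 26541), -1)) = Mul(Add(-19790, Mul(2, -192, Pow(-1019, -1))), Rational(26541, 283086305)) = Mul(Add(-19790, Mul(2, -192, Rational(-1, 1019))), Rational(26541, 283086305)) = Mul(Add(-19790, Rational(384, 1019)), Rational(26541, 283086305)) = Mul(Rational(-20165626, 1019), Rational(26541, 283086305)) = Rational(-535215879666, 288464944795)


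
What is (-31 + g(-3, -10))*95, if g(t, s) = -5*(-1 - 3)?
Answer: -1045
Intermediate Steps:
g(t, s) = 20 (g(t, s) = -5*(-4) = 20)
(-31 + g(-3, -10))*95 = (-31 + 20)*95 = -11*95 = -1045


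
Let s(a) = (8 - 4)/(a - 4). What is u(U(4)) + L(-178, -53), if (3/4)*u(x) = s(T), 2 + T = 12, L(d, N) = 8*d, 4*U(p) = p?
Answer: -12808/9 ≈ -1423.1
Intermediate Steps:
U(p) = p/4
T = 10 (T = -2 + 12 = 10)
s(a) = 4/(-4 + a)
u(x) = 8/9 (u(x) = 4*(4/(-4 + 10))/3 = 4*(4/6)/3 = 4*(4*(1/6))/3 = (4/3)*(2/3) = 8/9)
u(U(4)) + L(-178, -53) = 8/9 + 8*(-178) = 8/9 - 1424 = -12808/9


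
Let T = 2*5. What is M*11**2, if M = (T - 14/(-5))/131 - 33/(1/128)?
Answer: -334765376/655 ≈ -5.1109e+5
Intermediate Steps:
T = 10
M = -2766656/655 (M = (10 - 14/(-5))/131 - 33/(1/128) = (10 - 14*(-1/5))*(1/131) - 33/1/128 = (10 + 14/5)*(1/131) - 33*128 = (64/5)*(1/131) - 4224 = 64/655 - 4224 = -2766656/655 ≈ -4223.9)
M*11**2 = -2766656/655*11**2 = -2766656/655*121 = -334765376/655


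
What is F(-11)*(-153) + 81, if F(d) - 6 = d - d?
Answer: -837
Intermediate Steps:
F(d) = 6 (F(d) = 6 + (d - d) = 6 + 0 = 6)
F(-11)*(-153) + 81 = 6*(-153) + 81 = -918 + 81 = -837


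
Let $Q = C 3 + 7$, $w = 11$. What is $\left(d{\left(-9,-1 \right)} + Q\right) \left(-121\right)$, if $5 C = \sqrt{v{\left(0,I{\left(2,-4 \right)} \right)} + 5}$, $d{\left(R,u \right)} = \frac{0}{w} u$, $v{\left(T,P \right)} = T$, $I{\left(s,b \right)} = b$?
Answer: $-847 - \frac{363 \sqrt{5}}{5} \approx -1009.3$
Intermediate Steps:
$d{\left(R,u \right)} = 0$ ($d{\left(R,u \right)} = \frac{0}{11} u = 0 \cdot \frac{1}{11} u = 0 u = 0$)
$C = \frac{\sqrt{5}}{5}$ ($C = \frac{\sqrt{0 + 5}}{5} = \frac{\sqrt{5}}{5} \approx 0.44721$)
$Q = 7 + \frac{3 \sqrt{5}}{5}$ ($Q = \frac{\sqrt{5}}{5} \cdot 3 + 7 = \frac{3 \sqrt{5}}{5} + 7 = 7 + \frac{3 \sqrt{5}}{5} \approx 8.3416$)
$\left(d{\left(-9,-1 \right)} + Q\right) \left(-121\right) = \left(0 + \left(7 + \frac{3 \sqrt{5}}{5}\right)\right) \left(-121\right) = \left(7 + \frac{3 \sqrt{5}}{5}\right) \left(-121\right) = -847 - \frac{363 \sqrt{5}}{5}$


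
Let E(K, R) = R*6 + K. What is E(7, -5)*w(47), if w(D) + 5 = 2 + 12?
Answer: -207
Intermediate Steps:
w(D) = 9 (w(D) = -5 + (2 + 12) = -5 + 14 = 9)
E(K, R) = K + 6*R (E(K, R) = 6*R + K = K + 6*R)
E(7, -5)*w(47) = (7 + 6*(-5))*9 = (7 - 30)*9 = -23*9 = -207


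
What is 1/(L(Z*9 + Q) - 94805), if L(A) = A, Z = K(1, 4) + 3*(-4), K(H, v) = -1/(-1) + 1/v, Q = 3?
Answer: -4/379595 ≈ -1.0538e-5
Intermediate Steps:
K(H, v) = 1 + 1/v (K(H, v) = -1*(-1) + 1/v = 1 + 1/v)
Z = -43/4 (Z = (1 + 4)/4 + 3*(-4) = (1/4)*5 - 12 = 5/4 - 12 = -43/4 ≈ -10.750)
1/(L(Z*9 + Q) - 94805) = 1/((-43/4*9 + 3) - 94805) = 1/((-387/4 + 3) - 94805) = 1/(-375/4 - 94805) = 1/(-379595/4) = -4/379595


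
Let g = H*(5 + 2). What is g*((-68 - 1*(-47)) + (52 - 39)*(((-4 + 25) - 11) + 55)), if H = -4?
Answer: -23072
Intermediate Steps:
g = -28 (g = -4*(5 + 2) = -4*7 = -28)
g*((-68 - 1*(-47)) + (52 - 39)*(((-4 + 25) - 11) + 55)) = -28*((-68 - 1*(-47)) + (52 - 39)*(((-4 + 25) - 11) + 55)) = -28*((-68 + 47) + 13*((21 - 11) + 55)) = -28*(-21 + 13*(10 + 55)) = -28*(-21 + 13*65) = -28*(-21 + 845) = -28*824 = -23072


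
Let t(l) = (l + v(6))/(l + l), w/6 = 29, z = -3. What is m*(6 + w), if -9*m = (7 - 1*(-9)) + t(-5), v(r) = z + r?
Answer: -324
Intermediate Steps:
v(r) = -3 + r
w = 174 (w = 6*29 = 174)
t(l) = (3 + l)/(2*l) (t(l) = (l + (-3 + 6))/(l + l) = (l + 3)/((2*l)) = (3 + l)*(1/(2*l)) = (3 + l)/(2*l))
m = -9/5 (m = -((7 - 1*(-9)) + (1/2)*(3 - 5)/(-5))/9 = -((7 + 9) + (1/2)*(-1/5)*(-2))/9 = -(16 + 1/5)/9 = -1/9*81/5 = -9/5 ≈ -1.8000)
m*(6 + w) = -9*(6 + 174)/5 = -9/5*180 = -324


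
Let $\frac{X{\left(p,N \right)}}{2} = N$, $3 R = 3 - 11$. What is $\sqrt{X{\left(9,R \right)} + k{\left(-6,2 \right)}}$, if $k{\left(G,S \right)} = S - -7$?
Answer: $\frac{\sqrt{33}}{3} \approx 1.9149$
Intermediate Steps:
$k{\left(G,S \right)} = 7 + S$ ($k{\left(G,S \right)} = S + 7 = 7 + S$)
$R = - \frac{8}{3}$ ($R = \frac{3 - 11}{3} = \frac{1}{3} \left(-8\right) = - \frac{8}{3} \approx -2.6667$)
$X{\left(p,N \right)} = 2 N$
$\sqrt{X{\left(9,R \right)} + k{\left(-6,2 \right)}} = \sqrt{2 \left(- \frac{8}{3}\right) + \left(7 + 2\right)} = \sqrt{- \frac{16}{3} + 9} = \sqrt{\frac{11}{3}} = \frac{\sqrt{33}}{3}$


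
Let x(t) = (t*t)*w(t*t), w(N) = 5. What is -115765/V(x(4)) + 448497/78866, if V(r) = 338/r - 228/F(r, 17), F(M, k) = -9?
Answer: -1093999879941/279737702 ≈ -3910.8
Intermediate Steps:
x(t) = 5*t² (x(t) = (t*t)*5 = t²*5 = 5*t²)
V(r) = 76/3 + 338/r (V(r) = 338/r - 228/(-9) = 338/r - 228*(-⅑) = 338/r + 76/3 = 76/3 + 338/r)
-115765/V(x(4)) + 448497/78866 = -115765/(76/3 + 338/((5*4²))) + 448497/78866 = -115765/(76/3 + 338/((5*16))) + 448497*(1/78866) = -115765/(76/3 + 338/80) + 448497/78866 = -115765/(76/3 + 338*(1/80)) + 448497/78866 = -115765/(76/3 + 169/40) + 448497/78866 = -115765/3547/120 + 448497/78866 = -115765*120/3547 + 448497/78866 = -13891800/3547 + 448497/78866 = -1093999879941/279737702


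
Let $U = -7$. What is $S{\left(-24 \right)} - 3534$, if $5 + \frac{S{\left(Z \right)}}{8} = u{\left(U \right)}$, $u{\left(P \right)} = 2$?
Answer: $-3558$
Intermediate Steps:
$S{\left(Z \right)} = -24$ ($S{\left(Z \right)} = -40 + 8 \cdot 2 = -40 + 16 = -24$)
$S{\left(-24 \right)} - 3534 = -24 - 3534 = -3558$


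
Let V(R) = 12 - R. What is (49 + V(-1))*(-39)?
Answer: -2418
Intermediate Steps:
(49 + V(-1))*(-39) = (49 + (12 - 1*(-1)))*(-39) = (49 + (12 + 1))*(-39) = (49 + 13)*(-39) = 62*(-39) = -2418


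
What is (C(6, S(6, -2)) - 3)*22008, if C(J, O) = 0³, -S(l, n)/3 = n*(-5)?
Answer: -66024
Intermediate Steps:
S(l, n) = 15*n (S(l, n) = -3*n*(-5) = -(-15)*n = 15*n)
C(J, O) = 0
(C(6, S(6, -2)) - 3)*22008 = (0 - 3)*22008 = -3*22008 = -66024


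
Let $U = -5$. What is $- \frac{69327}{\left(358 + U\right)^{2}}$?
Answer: $- \frac{69327}{124609} \approx -0.55636$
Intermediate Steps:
$- \frac{69327}{\left(358 + U\right)^{2}} = - \frac{69327}{\left(358 - 5\right)^{2}} = - \frac{69327}{353^{2}} = - \frac{69327}{124609}$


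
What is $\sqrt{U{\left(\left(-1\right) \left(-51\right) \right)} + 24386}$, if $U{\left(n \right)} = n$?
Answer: $\sqrt{24437} \approx 156.32$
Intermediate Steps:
$\sqrt{U{\left(\left(-1\right) \left(-51\right) \right)} + 24386} = \sqrt{\left(-1\right) \left(-51\right) + 24386} = \sqrt{51 + 24386} = \sqrt{24437}$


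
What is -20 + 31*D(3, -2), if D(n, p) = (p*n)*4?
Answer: -764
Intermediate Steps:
D(n, p) = 4*n*p (D(n, p) = (n*p)*4 = 4*n*p)
-20 + 31*D(3, -2) = -20 + 31*(4*3*(-2)) = -20 + 31*(-24) = -20 - 744 = -764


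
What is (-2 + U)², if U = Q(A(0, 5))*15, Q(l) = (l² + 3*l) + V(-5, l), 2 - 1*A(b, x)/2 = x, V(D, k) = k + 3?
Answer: 49729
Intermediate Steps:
V(D, k) = 3 + k
A(b, x) = 4 - 2*x
Q(l) = 3 + l² + 4*l (Q(l) = (l² + 3*l) + (3 + l) = 3 + l² + 4*l)
U = 225 (U = (3 + (4 - 2*5)² + 4*(4 - 2*5))*15 = (3 + (4 - 10)² + 4*(4 - 10))*15 = (3 + (-6)² + 4*(-6))*15 = (3 + 36 - 24)*15 = 15*15 = 225)
(-2 + U)² = (-2 + 225)² = 223² = 49729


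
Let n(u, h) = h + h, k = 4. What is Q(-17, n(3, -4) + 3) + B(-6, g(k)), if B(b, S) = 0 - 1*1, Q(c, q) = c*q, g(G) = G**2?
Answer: 84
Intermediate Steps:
n(u, h) = 2*h
B(b, S) = -1 (B(b, S) = 0 - 1 = -1)
Q(-17, n(3, -4) + 3) + B(-6, g(k)) = -17*(2*(-4) + 3) - 1 = -17*(-8 + 3) - 1 = -17*(-5) - 1 = 85 - 1 = 84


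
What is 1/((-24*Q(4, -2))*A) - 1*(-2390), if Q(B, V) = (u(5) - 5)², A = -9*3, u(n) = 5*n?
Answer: 619488001/259200 ≈ 2390.0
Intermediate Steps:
A = -27
Q(B, V) = 400 (Q(B, V) = (5*5 - 5)² = (25 - 5)² = 20² = 400)
1/((-24*Q(4, -2))*A) - 1*(-2390) = 1/(-24*400*(-27)) - 1*(-2390) = 1/(-9600*(-27)) + 2390 = 1/259200 + 2390 = 619488001/259200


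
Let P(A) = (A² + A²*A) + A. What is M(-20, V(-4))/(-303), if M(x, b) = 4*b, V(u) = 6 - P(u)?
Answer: -232/303 ≈ -0.76568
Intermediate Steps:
P(A) = A + A² + A³ (P(A) = (A² + A³) + A = A + A² + A³)
V(u) = 6 - u*(1 + u + u²)
M(-20, V(-4))/(-303) = (4*(6 - 1*(-4)*(1 - 4 + (-4)²)))/(-303) = (4*(6 - 1*(-4)*(1 - 4 + 16)))*(-1/303) = (4*(6 - 1*(-4)*13))*(-1/303) = (4*(6 + 52))*(-1/303) = (4*58)*(-1/303) = 232*(-1/303) = -232/303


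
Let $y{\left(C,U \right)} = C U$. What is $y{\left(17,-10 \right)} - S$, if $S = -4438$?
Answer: $4268$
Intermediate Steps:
$y{\left(17,-10 \right)} - S = 17 \left(-10\right) - -4438 = -170 + 4438 = 4268$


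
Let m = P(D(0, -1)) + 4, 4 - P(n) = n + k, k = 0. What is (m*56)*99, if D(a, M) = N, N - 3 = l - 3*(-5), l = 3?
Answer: -72072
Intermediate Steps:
N = 21 (N = 3 + (3 - 3*(-5)) = 3 + (3 - 1*(-15)) = 3 + (3 + 15) = 3 + 18 = 21)
D(a, M) = 21
P(n) = 4 - n (P(n) = 4 - (n + 0) = 4 - n)
m = -13 (m = (4 - 1*21) + 4 = (4 - 21) + 4 = -17 + 4 = -13)
(m*56)*99 = -13*56*99 = -728*99 = -72072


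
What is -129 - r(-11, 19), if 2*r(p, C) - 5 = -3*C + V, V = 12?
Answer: -109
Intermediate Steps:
r(p, C) = 17/2 - 3*C/2 (r(p, C) = 5/2 + (-3*C + 12)/2 = 5/2 + (12 - 3*C)/2 = 5/2 + (6 - 3*C/2) = 17/2 - 3*C/2)
-129 - r(-11, 19) = -129 - (17/2 - 3/2*19) = -129 - (17/2 - 57/2) = -129 - 1*(-20) = -129 + 20 = -109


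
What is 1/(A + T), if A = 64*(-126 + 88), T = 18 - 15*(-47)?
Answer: -1/1709 ≈ -0.00058514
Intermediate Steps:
T = 723 (T = 18 + 705 = 723)
A = -2432 (A = 64*(-38) = -2432)
1/(A + T) = 1/(-2432 + 723) = 1/(-1709) = -1/1709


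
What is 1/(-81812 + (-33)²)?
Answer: -1/80723 ≈ -1.2388e-5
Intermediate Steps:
1/(-81812 + (-33)²) = 1/(-81812 + 1089) = 1/(-80723) = -1/80723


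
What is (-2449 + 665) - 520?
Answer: -2304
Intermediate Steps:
(-2449 + 665) - 520 = -1784 - 520 = -2304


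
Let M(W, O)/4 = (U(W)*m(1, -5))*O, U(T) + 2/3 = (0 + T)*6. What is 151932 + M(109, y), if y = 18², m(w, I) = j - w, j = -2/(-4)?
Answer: -271428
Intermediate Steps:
j = ½ (j = -2*(-¼) = ½ ≈ 0.50000)
U(T) = -⅔ + 6*T (U(T) = -⅔ + (0 + T)*6 = -⅔ + T*6 = -⅔ + 6*T)
m(w, I) = ½ - w
y = 324
M(W, O) = 4*O*(⅓ - 3*W) (M(W, O) = 4*(((-⅔ + 6*W)*(½ - 1*1))*O) = 4*(((-⅔ + 6*W)*(½ - 1))*O) = 4*(((-⅔ + 6*W)*(-½))*O) = 4*((⅓ - 3*W)*O) = 4*(O*(⅓ - 3*W)) = 4*O*(⅓ - 3*W))
151932 + M(109, y) = 151932 + (4/3)*324*(1 - 9*109) = 151932 + (4/3)*324*(1 - 981) = 151932 + (4/3)*324*(-980) = 151932 - 423360 = -271428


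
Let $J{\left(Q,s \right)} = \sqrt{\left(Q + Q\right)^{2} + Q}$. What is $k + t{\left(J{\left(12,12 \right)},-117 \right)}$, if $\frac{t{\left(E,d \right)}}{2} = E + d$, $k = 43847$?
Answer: $43613 + 28 \sqrt{3} \approx 43662.0$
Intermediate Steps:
$J{\left(Q,s \right)} = \sqrt{Q + 4 Q^{2}}$ ($J{\left(Q,s \right)} = \sqrt{\left(2 Q\right)^{2} + Q} = \sqrt{4 Q^{2} + Q} = \sqrt{Q + 4 Q^{2}}$)
$t{\left(E,d \right)} = 2 E + 2 d$ ($t{\left(E,d \right)} = 2 \left(E + d\right) = 2 E + 2 d$)
$k + t{\left(J{\left(12,12 \right)},-117 \right)} = 43847 + \left(2 \sqrt{12 \left(1 + 4 \cdot 12\right)} + 2 \left(-117\right)\right) = 43847 - \left(234 - 2 \sqrt{12 \left(1 + 48\right)}\right) = 43847 - \left(234 - 2 \sqrt{12 \cdot 49}\right) = 43847 - \left(234 - 2 \sqrt{588}\right) = 43847 - \left(234 - 2 \cdot 14 \sqrt{3}\right) = 43847 - \left(234 - 28 \sqrt{3}\right) = 43613 + 28 \sqrt{3}$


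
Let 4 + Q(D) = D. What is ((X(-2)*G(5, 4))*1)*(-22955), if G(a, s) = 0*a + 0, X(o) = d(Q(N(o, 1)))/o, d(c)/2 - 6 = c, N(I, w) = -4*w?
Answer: 0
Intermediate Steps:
Q(D) = -4 + D
d(c) = 12 + 2*c
X(o) = -4/o (X(o) = (12 + 2*(-4 - 4*1))/o = (12 + 2*(-4 - 4))/o = (12 + 2*(-8))/o = (12 - 16)/o = -4/o)
G(a, s) = 0 (G(a, s) = 0 + 0 = 0)
((X(-2)*G(5, 4))*1)*(-22955) = ((-4/(-2)*0)*1)*(-22955) = ((-4*(-½)*0)*1)*(-22955) = ((2*0)*1)*(-22955) = (0*1)*(-22955) = 0*(-22955) = 0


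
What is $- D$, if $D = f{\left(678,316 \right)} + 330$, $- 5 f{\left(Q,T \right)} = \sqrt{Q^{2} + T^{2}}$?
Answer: $-330 + \frac{2 \sqrt{139885}}{5} \approx -180.4$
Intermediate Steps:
$f{\left(Q,T \right)} = - \frac{\sqrt{Q^{2} + T^{2}}}{5}$
$D = 330 - \frac{2 \sqrt{139885}}{5}$ ($D = - \frac{\sqrt{678^{2} + 316^{2}}}{5} + 330 = - \frac{\sqrt{459684 + 99856}}{5} + 330 = - \frac{\sqrt{559540}}{5} + 330 = - \frac{2 \sqrt{139885}}{5} + 330 = 330 - \frac{2 \sqrt{139885}}{5} \approx 180.4$)
$- D = - (330 - \frac{2 \sqrt{139885}}{5}) = -330 + \frac{2 \sqrt{139885}}{5}$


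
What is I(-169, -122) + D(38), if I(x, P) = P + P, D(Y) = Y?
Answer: -206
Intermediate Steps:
I(x, P) = 2*P
I(-169, -122) + D(38) = 2*(-122) + 38 = -244 + 38 = -206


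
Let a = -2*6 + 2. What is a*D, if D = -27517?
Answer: 275170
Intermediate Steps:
a = -10 (a = -12 + 2 = -10)
a*D = -10*(-27517) = 275170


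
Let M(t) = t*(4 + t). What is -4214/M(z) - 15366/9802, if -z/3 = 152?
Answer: -61700435/38852112 ≈ -1.5881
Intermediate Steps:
z = -456 (z = -3*152 = -456)
-4214/M(z) - 15366/9802 = -4214*(-1/(456*(4 - 456))) - 15366/9802 = -4214/((-456*(-452))) - 15366*1/9802 = -4214/206112 - 591/377 = -4214*1/206112 - 591/377 = -2107/103056 - 591/377 = -61700435/38852112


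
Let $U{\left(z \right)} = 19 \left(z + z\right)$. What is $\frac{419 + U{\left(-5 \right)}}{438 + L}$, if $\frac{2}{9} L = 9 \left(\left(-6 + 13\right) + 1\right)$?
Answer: $\frac{229}{762} \approx 0.30052$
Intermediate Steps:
$U{\left(z \right)} = 38 z$ ($U{\left(z \right)} = 19 \cdot 2 z = 38 z$)
$L = 324$ ($L = \frac{9 \cdot 9 \left(\left(-6 + 13\right) + 1\right)}{2} = \frac{9 \cdot 9 \left(7 + 1\right)}{2} = \frac{9 \cdot 9 \cdot 8}{2} = \frac{9}{2} \cdot 72 = 324$)
$\frac{419 + U{\left(-5 \right)}}{438 + L} = \frac{419 + 38 \left(-5\right)}{438 + 324} = \frac{419 - 190}{762} = 229 \cdot \frac{1}{762} = \frac{229}{762}$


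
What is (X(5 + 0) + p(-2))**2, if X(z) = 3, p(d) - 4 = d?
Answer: 25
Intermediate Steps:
p(d) = 4 + d
(X(5 + 0) + p(-2))**2 = (3 + (4 - 2))**2 = (3 + 2)**2 = 5**2 = 25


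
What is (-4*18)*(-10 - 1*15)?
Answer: 1800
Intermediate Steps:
(-4*18)*(-10 - 1*15) = -72*(-10 - 15) = -72*(-25) = 1800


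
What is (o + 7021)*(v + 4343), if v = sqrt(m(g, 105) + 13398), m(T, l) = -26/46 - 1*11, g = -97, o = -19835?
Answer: -55651202 - 51256*sqrt(442589)/23 ≈ -5.7134e+7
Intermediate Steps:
m(T, l) = -266/23 (m(T, l) = -26*1/46 - 11 = -13/23 - 11 = -266/23)
v = 4*sqrt(442589)/23 (v = sqrt(-266/23 + 13398) = sqrt(307888/23) = 4*sqrt(442589)/23 ≈ 115.70)
(o + 7021)*(v + 4343) = (-19835 + 7021)*(4*sqrt(442589)/23 + 4343) = -12814*(4343 + 4*sqrt(442589)/23) = -55651202 - 51256*sqrt(442589)/23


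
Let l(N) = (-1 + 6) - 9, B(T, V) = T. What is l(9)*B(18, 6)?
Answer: -72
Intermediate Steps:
l(N) = -4 (l(N) = 5 - 9 = -4)
l(9)*B(18, 6) = -4*18 = -72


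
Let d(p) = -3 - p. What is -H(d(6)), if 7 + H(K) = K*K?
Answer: -74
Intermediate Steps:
H(K) = -7 + K² (H(K) = -7 + K*K = -7 + K²)
-H(d(6)) = -(-7 + (-3 - 1*6)²) = -(-7 + (-3 - 6)²) = -(-7 + (-9)²) = -(-7 + 81) = -1*74 = -74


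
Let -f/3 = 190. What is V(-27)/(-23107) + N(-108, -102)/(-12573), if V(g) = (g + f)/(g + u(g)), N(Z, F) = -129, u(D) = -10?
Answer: 34261210/3583133169 ≈ 0.0095618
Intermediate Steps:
f = -570 (f = -3*190 = -570)
V(g) = (-570 + g)/(-10 + g) (V(g) = (g - 570)/(g - 10) = (-570 + g)/(-10 + g))
V(-27)/(-23107) + N(-108, -102)/(-12573) = ((-570 - 27)/(-10 - 27))/(-23107) - 129/(-12573) = (-597/(-37))*(-1/23107) - 129*(-1/12573) = -1/37*(-597)*(-1/23107) + 43/4191 = (597/37)*(-1/23107) + 43/4191 = -597/854959 + 43/4191 = 34261210/3583133169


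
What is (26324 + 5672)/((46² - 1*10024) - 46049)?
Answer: -31996/53957 ≈ -0.59299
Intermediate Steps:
(26324 + 5672)/((46² - 1*10024) - 46049) = 31996/((2116 - 10024) - 46049) = 31996/(-7908 - 46049) = 31996/(-53957) = 31996*(-1/53957) = -31996/53957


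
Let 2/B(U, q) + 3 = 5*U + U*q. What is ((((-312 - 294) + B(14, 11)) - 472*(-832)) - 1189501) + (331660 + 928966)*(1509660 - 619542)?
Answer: 247985226318767/221 ≈ 1.1221e+12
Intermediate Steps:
B(U, q) = 2/(-3 + 5*U + U*q) (B(U, q) = 2/(-3 + (5*U + U*q)) = 2/(-3 + 5*U + U*q))
((((-312 - 294) + B(14, 11)) - 472*(-832)) - 1189501) + (331660 + 928966)*(1509660 - 619542) = ((((-312 - 294) + 2/(-3 + 5*14 + 14*11)) - 472*(-832)) - 1189501) + (331660 + 928966)*(1509660 - 619542) = (((-606 + 2/(-3 + 70 + 154)) + 392704) - 1189501) + 1260626*890118 = (((-606 + 2/221) + 392704) - 1189501) + 1122105893868 = ((-133924/221 + 392704) - 1189501) + 1122105893868 = (86653660/221 - 1189501) + 1122105893868 = -176226061/221 + 1122105893868 = 247985226318767/221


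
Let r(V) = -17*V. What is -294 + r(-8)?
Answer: -158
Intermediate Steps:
-294 + r(-8) = -294 - 17*(-8) = -294 + 136 = -158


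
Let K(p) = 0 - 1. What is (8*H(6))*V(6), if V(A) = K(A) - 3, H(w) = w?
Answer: -192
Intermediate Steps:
K(p) = -1
V(A) = -4 (V(A) = -1 - 3 = -4)
(8*H(6))*V(6) = (8*6)*(-4) = 48*(-4) = -192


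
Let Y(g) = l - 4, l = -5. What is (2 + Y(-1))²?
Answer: 49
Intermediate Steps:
Y(g) = -9 (Y(g) = -5 - 4 = -9)
(2 + Y(-1))² = (2 - 9)² = (-7)² = 49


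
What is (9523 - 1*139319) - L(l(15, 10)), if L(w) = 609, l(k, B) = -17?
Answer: -130405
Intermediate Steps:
(9523 - 1*139319) - L(l(15, 10)) = (9523 - 1*139319) - 1*609 = (9523 - 139319) - 609 = -129796 - 609 = -130405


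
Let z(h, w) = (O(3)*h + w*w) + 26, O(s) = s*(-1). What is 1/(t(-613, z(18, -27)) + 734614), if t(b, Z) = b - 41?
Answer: 1/733960 ≈ 1.3625e-6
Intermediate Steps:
O(s) = -s
z(h, w) = 26 + w² - 3*h (z(h, w) = ((-1*3)*h + w*w) + 26 = (-3*h + w²) + 26 = (w² - 3*h) + 26 = 26 + w² - 3*h)
t(b, Z) = -41 + b
1/(t(-613, z(18, -27)) + 734614) = 1/((-41 - 613) + 734614) = 1/(-654 + 734614) = 1/733960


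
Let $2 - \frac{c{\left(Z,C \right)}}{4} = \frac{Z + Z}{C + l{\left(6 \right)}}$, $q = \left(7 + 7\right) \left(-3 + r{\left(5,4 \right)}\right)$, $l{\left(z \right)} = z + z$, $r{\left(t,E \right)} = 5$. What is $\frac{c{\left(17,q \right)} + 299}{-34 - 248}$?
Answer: $- \frac{253}{235} \approx -1.0766$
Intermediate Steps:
$l{\left(z \right)} = 2 z$
$q = 28$ ($q = \left(7 + 7\right) \left(-3 + 5\right) = 14 \cdot 2 = 28$)
$c{\left(Z,C \right)} = 8 - \frac{8 Z}{12 + C}$ ($c{\left(Z,C \right)} = 8 - 4 \frac{Z + Z}{C + 2 \cdot 6} = 8 - 4 \frac{2 Z}{C + 12} = 8 - 4 \frac{2 Z}{12 + C} = 8 - \frac{8 Z}{12 + C}$)
$\frac{c{\left(17,q \right)} + 299}{-34 - 248} = \frac{\frac{8 \left(12 + 28 - 17\right)}{12 + 28} + 299}{-34 - 248} = \frac{\frac{8 \left(12 + 28 - 17\right)}{40} + 299}{-282} = \left(8 \cdot \frac{1}{40} \cdot 23 + 299\right) \left(- \frac{1}{282}\right) = \left(\frac{23}{5} + 299\right) \left(- \frac{1}{282}\right) = \frac{1518}{5} \left(- \frac{1}{282}\right) = - \frac{253}{235}$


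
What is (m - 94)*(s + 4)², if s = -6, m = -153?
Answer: -988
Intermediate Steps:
(m - 94)*(s + 4)² = (-153 - 94)*(-6 + 4)² = -247*(-2)² = -247*4 = -988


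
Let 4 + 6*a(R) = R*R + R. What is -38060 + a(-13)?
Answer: -114104/3 ≈ -38035.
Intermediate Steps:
a(R) = -2/3 + R/6 + R**2/6 (a(R) = -2/3 + (R*R + R)/6 = -2/3 + (R**2 + R)/6 = -2/3 + (R + R**2)/6 = -2/3 + (R/6 + R**2/6) = -2/3 + R/6 + R**2/6)
-38060 + a(-13) = -38060 + (-2/3 + (1/6)*(-13) + (1/6)*(-13)**2) = -38060 + (-2/3 - 13/6 + (1/6)*169) = -38060 + (-2/3 - 13/6 + 169/6) = -38060 + 76/3 = -114104/3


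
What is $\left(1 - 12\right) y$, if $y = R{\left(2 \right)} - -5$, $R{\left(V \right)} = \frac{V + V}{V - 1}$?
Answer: $-99$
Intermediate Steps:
$R{\left(V \right)} = \frac{2 V}{-1 + V}$
$y = 9$ ($y = 2 \cdot 2 \frac{1}{-1 + 2} - -5 = 2 \cdot 2 \cdot 1^{-1} + 5 = 2 \cdot 2 \cdot 1 + 5 = 4 + 5 = 9$)
$\left(1 - 12\right) y = \left(1 - 12\right) 9 = \left(-11\right) 9 = -99$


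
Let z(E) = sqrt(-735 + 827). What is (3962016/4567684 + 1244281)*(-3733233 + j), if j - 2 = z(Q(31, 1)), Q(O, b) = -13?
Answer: -5304441882878849455/1141921 + 2841743188610*sqrt(23)/1141921 ≈ -4.6452e+12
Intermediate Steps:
z(E) = 2*sqrt(23) (z(E) = sqrt(92) = 2*sqrt(23))
j = 2 + 2*sqrt(23) ≈ 11.592
(3962016/4567684 + 1244281)*(-3733233 + j) = (3962016/4567684 + 1244281)*(-3733233 + (2 + 2*sqrt(23))) = (3962016*(1/4567684) + 1244281)*(-3733231 + 2*sqrt(23)) = (990504/1141921 + 1244281)*(-3733231 + 2*sqrt(23)) = 1420871594305*(-3733231 + 2*sqrt(23))/1141921 = -5304441882878849455/1141921 + 2841743188610*sqrt(23)/1141921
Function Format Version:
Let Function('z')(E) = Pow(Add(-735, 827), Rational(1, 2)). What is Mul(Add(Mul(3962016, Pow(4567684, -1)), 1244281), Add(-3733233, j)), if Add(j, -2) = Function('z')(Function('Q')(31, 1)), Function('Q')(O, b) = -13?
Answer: Add(Rational(-5304441882878849455, 1141921), Mul(Rational(2841743188610, 1141921), Pow(23, Rational(1, 2)))) ≈ -4.6452e+12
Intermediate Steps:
Function('z')(E) = Mul(2, Pow(23, Rational(1, 2))) (Function('z')(E) = Pow(92, Rational(1, 2)) = Mul(2, Pow(23, Rational(1, 2))))
j = Add(2, Mul(2, Pow(23, Rational(1, 2)))) ≈ 11.592
Mul(Add(Mul(3962016, Pow(4567684, -1)), 1244281), Add(-3733233, j)) = Mul(Add(Mul(3962016, Pow(4567684, -1)), 1244281), Add(-3733233, Add(2, Mul(2, Pow(23, Rational(1, 2)))))) = Mul(Add(Mul(3962016, Rational(1, 4567684)), 1244281), Add(-3733231, Mul(2, Pow(23, Rational(1, 2))))) = Mul(Add(Rational(990504, 1141921), 1244281), Add(-3733231, Mul(2, Pow(23, Rational(1, 2))))) = Mul(Rational(1420871594305, 1141921), Add(-3733231, Mul(2, Pow(23, Rational(1, 2))))) = Add(Rational(-5304441882878849455, 1141921), Mul(Rational(2841743188610, 1141921), Pow(23, Rational(1, 2))))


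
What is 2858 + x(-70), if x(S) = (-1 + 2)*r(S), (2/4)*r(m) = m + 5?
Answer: 2728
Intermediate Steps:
r(m) = 10 + 2*m (r(m) = 2*(m + 5) = 2*(5 + m) = 10 + 2*m)
x(S) = 10 + 2*S (x(S) = (-1 + 2)*(10 + 2*S) = 1*(10 + 2*S) = 10 + 2*S)
2858 + x(-70) = 2858 + (10 + 2*(-70)) = 2858 + (10 - 140) = 2858 - 130 = 2728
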